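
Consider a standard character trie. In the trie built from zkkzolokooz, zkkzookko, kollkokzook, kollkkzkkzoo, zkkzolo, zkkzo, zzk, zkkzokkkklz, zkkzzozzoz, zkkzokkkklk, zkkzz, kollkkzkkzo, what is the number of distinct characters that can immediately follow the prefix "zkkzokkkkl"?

2

The children of the "zkkzokkkkl" node are the distinct next characters among strings starting with "zkkzokkkkl".
Distinct next characters after "zkkzokkkkl": k, z.
That node has 2 child edges.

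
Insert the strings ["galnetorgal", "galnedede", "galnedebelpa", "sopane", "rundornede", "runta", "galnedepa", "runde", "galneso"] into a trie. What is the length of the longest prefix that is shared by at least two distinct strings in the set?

The deepest shared node is where two words last agree before diverging.
e.g. "galnedebelpa" and "galnedede" share the prefix "galnede" of length 7; no pair shares a longer one.
Longest shared-prefix length: 7

7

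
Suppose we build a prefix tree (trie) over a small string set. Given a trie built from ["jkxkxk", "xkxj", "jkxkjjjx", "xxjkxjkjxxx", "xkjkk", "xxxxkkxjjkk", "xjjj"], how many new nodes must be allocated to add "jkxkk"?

1

Walking "jkxkk" from the root, the first 4 characters ("jkxk") follow existing edges; "k" is the first miss.
Each of the 1 remaining characters creates one node.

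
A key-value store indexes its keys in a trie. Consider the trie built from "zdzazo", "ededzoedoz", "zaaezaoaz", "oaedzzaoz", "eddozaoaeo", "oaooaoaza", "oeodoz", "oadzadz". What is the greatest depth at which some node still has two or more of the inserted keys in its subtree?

2

The deepest shared node is where two words last agree before diverging.
"eddozaoaeo" and "ededzoedoz" agree on "ed" (2 characters) before diverging; nothing deeper is shared.
Longest shared-prefix length: 2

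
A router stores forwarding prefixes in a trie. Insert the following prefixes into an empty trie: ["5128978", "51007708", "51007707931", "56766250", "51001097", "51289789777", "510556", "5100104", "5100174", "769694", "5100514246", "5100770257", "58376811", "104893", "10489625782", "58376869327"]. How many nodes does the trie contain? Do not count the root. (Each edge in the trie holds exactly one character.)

For each word, the new-node count is its length minus the longest prefix already in the trie:
  "5128978" → 7 new (5, 1, 2, 8, 9, 7, 8)
  "51007708" → prefix "51" already present; 6 new (0, 0, 7, 7, 0, 8)
  "51007707931" → prefix "5100770" already present; 4 new (7, 9, 3, 1)
  "56766250" → prefix "5" already present; 7 new (6, 7, 6, 6, 2, 5, 0)
  "51001097" → prefix "5100" already present; 4 new (1, 0, 9, 7)
  "51289789777" → prefix "5128978" already present; 4 new (9, 7, 7, 7)
  "510556" → prefix "510" already present; 3 new (5, 5, 6)
  "5100104" → prefix "510010" already present; 1 new (4)
  "5100174" → prefix "51001" already present; 2 new (7, 4)
  "769694" → 6 new (7, 6, 9, 6, 9, 4)
  "5100514246" → prefix "5100" already present; 6 new (5, 1, 4, 2, 4, 6)
  "5100770257" → prefix "5100770" already present; 3 new (2, 5, 7)
  "58376811" → prefix "5" already present; 7 new (8, 3, 7, 6, 8, 1, 1)
  "104893" → 6 new (1, 0, 4, 8, 9, 3)
  "10489625782" → prefix "10489" already present; 6 new (6, 2, 5, 7, 8, 2)
  "58376869327" → prefix "583768" already present; 5 new (6, 9, 3, 2, 7)
Total nodes = 7 + 6 + 4 + 7 + 4 + 4 + 3 + 1 + 2 + 6 + 6 + 3 + 7 + 6 + 6 + 5 = 77

77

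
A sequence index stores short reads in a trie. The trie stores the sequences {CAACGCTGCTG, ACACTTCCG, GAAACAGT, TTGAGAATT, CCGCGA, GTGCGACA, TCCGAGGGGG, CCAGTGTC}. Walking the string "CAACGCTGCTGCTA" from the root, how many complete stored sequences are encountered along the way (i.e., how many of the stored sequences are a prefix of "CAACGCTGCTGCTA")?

Walk "CAACGCTGCTGCTA" from the root; an end-of-word marker is hit whenever a stored word is a prefix of "CAACGCTGCTGCTA".
Prefixes of the query that are stored words: "CAACGCTGCTG"
Count: 1

1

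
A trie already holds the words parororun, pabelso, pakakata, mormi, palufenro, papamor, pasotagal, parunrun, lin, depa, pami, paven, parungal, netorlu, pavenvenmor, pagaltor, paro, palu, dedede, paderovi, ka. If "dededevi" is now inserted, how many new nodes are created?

2

The longest prefix of "dededevi" already in the trie is "dedede" (length 6).
Each of the 2 remaining characters creates one node.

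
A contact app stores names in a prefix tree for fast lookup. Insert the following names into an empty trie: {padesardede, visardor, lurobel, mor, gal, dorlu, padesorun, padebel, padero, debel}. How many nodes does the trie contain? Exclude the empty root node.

50

Trace insertions, counting only characters that open a new branch:
  "padesardede" → 11 new (p, a, d, e, s, a, r, d, e, d, e)
  "visardor" → 8 new (v, i, s, a, r, d, o, r)
  "lurobel" → 7 new (l, u, r, o, b, e, l)
  "mor" → 3 new (m, o, r)
  "gal" → 3 new (g, a, l)
  "dorlu" → 5 new (d, o, r, l, u)
  "padesorun" → prefix "pades" already present; 4 new (o, r, u, n)
  "padebel" → prefix "pade" already present; 3 new (b, e, l)
  "padero" → prefix "pade" already present; 2 new (r, o)
  "debel" → prefix "d" already present; 4 new (e, b, e, l)
Total nodes = 11 + 8 + 7 + 3 + 3 + 5 + 4 + 3 + 2 + 4 = 50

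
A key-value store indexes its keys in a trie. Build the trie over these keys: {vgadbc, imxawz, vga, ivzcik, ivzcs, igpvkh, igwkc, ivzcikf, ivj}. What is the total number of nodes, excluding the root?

28

Insert word by word; a character creates a node only if that edge doesn't already exist:
  "vgadbc" → 6 new (v, g, a, d, b, c)
  "imxawz" → 6 new (i, m, x, a, w, z)
  "vga" → prefix "vga" already present; 0 new (none)
  "ivzcik" → prefix "i" already present; 5 new (v, z, c, i, k)
  "ivzcs" → prefix "ivzc" already present; 1 new (s)
  "igpvkh" → prefix "i" already present; 5 new (g, p, v, k, h)
  "igwkc" → prefix "ig" already present; 3 new (w, k, c)
  "ivzcikf" → prefix "ivzcik" already present; 1 new (f)
  "ivj" → prefix "iv" already present; 1 new (j)
Total nodes = 6 + 6 + 0 + 5 + 1 + 5 + 3 + 1 + 1 = 28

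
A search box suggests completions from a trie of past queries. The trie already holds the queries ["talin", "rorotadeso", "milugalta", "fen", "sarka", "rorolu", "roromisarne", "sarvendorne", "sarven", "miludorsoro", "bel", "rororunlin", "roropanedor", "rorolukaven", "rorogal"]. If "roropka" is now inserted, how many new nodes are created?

Walking "roropka" from the root, the first 5 characters ("rorop") follow existing edges; "k" is the first miss.
Each of the 2 remaining characters creates one node.

2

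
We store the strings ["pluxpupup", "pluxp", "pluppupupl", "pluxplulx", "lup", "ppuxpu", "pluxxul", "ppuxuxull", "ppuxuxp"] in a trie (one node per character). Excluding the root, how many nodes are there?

Trace insertions, counting only characters that open a new branch:
  "pluxpupup" → 9 new (p, l, u, x, p, u, p, u, p)
  "pluxp" → prefix "pluxp" already present; 0 new (none)
  "pluppupupl" → prefix "plu" already present; 7 new (p, p, u, p, u, p, l)
  "pluxplulx" → prefix "pluxp" already present; 4 new (l, u, l, x)
  "lup" → 3 new (l, u, p)
  "ppuxpu" → prefix "p" already present; 5 new (p, u, x, p, u)
  "pluxxul" → prefix "plux" already present; 3 new (x, u, l)
  "ppuxuxull" → prefix "ppux" already present; 5 new (u, x, u, l, l)
  "ppuxuxp" → prefix "ppuxux" already present; 1 new (p)
Total nodes = 9 + 0 + 7 + 4 + 3 + 5 + 3 + 5 + 1 = 37

37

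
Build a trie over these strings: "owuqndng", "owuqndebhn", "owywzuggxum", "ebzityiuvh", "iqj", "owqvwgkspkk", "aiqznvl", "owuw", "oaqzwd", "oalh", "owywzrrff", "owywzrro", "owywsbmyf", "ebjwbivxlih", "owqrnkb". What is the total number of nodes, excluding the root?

Trace insertions, counting only characters that open a new branch:
  "owuqndng" → 8 new (o, w, u, q, n, d, n, g)
  "owuqndebhn" → prefix "owuqnd" already present; 4 new (e, b, h, n)
  "owywzuggxum" → prefix "ow" already present; 9 new (y, w, z, u, g, g, x, u, m)
  "ebzityiuvh" → 10 new (e, b, z, i, t, y, i, u, v, h)
  "iqj" → 3 new (i, q, j)
  "owqvwgkspkk" → prefix "ow" already present; 9 new (q, v, w, g, k, s, p, k, k)
  "aiqznvl" → 7 new (a, i, q, z, n, v, l)
  "owuw" → prefix "owu" already present; 1 new (w)
  "oaqzwd" → prefix "o" already present; 5 new (a, q, z, w, d)
  "oalh" → prefix "oa" already present; 2 new (l, h)
  "owywzrrff" → prefix "owywz" already present; 4 new (r, r, f, f)
  "owywzrro" → prefix "owywzrr" already present; 1 new (o)
  "owywsbmyf" → prefix "owyw" already present; 5 new (s, b, m, y, f)
  "ebjwbivxlih" → prefix "eb" already present; 9 new (j, w, b, i, v, x, l, i, h)
  "owqrnkb" → prefix "owq" already present; 4 new (r, n, k, b)
Total nodes = 8 + 4 + 9 + 10 + 3 + 9 + 7 + 1 + 5 + 2 + 4 + 1 + 5 + 9 + 4 = 81

81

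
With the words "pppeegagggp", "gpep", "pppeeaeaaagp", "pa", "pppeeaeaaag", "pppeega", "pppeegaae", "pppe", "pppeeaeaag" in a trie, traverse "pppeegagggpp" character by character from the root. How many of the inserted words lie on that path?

3

Walk "pppeegagggpp" from the root; an end-of-word marker is hit whenever a stored word is a prefix of "pppeegagggpp".
Prefixes of the query that are stored words: "pppe", "pppeega", "pppeegagggp"
Count: 3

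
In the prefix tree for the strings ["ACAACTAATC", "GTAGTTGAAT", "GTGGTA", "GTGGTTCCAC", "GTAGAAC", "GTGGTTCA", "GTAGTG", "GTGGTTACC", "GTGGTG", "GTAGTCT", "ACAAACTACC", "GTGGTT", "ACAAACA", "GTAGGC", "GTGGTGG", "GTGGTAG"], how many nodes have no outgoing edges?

13

A leaf is a node with no children — equivalently, the end of a word that is not a proper prefix of any other stored word.
Those words: "ACAAACA", "ACAAACTACC", "ACAACTAATC", "GTAGAAC", "GTAGGC", "GTAGTCT", "GTAGTG", "GTAGTTGAAT", "GTGGTAG", "GTGGTGG", "GTGGTTACC", "GTGGTTCA", "GTGGTTCCAC"
Leaf count: 13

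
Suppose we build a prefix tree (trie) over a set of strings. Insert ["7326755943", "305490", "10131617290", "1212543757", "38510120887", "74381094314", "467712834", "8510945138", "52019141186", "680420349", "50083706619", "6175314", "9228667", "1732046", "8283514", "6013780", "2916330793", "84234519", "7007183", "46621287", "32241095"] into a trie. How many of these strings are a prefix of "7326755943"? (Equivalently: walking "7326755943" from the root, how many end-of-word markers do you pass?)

1

Traverse "7326755943" character by character; count nodes along the way that are marked as word ends.
Prefixes of the query that are stored words: "7326755943"
Count: 1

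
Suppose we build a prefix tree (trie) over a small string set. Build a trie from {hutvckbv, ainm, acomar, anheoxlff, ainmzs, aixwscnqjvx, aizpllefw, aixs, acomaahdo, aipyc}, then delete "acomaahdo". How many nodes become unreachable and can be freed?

4

Walk "acomaahdo" from the leaf back toward the root, removing each node that no remaining word uses.
The suffix "ahdo" (4 nodes) is used only by "acomaahdo"; the node for "acoma" still has the child "r", so pruning stops there.
Nodes removed: 4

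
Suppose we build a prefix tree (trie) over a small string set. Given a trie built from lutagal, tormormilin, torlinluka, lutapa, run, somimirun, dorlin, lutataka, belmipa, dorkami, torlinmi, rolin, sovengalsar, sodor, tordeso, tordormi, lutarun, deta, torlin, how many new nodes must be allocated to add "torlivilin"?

Walking "torlivilin" from the root, the first 5 characters ("torli") follow existing edges; "v" is the first miss.
New nodes needed: |"torlivilin"| − 5 = 10 − 5 = 5.

5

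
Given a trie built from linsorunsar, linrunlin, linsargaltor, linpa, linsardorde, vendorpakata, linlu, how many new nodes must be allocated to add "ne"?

2

No existing word starts with "n", so every character of "ne" needs a new node.
2 − 0 = 2 new nodes.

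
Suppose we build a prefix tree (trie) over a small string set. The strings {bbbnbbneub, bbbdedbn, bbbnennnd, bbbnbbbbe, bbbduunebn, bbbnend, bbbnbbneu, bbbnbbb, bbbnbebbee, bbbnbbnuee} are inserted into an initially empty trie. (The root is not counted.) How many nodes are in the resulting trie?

Count nodes per top-level branch (shared prefixes stored once):
  'b'-branch (bbbdedbn, bbbduunebn, bbbnbbb, bbbnbbbbe, bbbnbbneu, bbbnbbneub, bbbnbbnuee, bbbnbebbee, bbbnend, bbbnennnd): 38 nodes
Sum: 38

38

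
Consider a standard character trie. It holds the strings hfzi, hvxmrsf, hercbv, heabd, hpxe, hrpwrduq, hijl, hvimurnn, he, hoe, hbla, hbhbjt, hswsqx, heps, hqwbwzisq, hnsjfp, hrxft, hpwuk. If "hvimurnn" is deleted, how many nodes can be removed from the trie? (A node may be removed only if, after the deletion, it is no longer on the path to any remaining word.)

6

A node on "hvimurnn"'s path can go only if nothing else ends at it or branches off below it.
The suffix "imurnn" (6 nodes) is used only by "hvimurnn"; the node for "hv" still has the child "x", so pruning stops there.
Nodes removed: 6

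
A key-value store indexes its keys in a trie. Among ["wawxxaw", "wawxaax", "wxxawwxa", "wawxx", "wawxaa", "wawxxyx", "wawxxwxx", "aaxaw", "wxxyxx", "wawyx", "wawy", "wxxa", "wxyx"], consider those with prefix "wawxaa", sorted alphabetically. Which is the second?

Filter for "wawxaa…" and sort: "wawxaa", "wawxaax"
Position 2: wawxaax

wawxaax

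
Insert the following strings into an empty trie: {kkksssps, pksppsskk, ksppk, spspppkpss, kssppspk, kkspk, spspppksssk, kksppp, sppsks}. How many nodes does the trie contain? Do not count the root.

Insert word by word; a character creates a node only if that edge doesn't already exist:
  "kkksssps" → 8 new (k, k, k, s, s, s, p, s)
  "pksppsskk" → 9 new (p, k, s, p, p, s, s, k, k)
  "ksppk" → prefix "k" already present; 4 new (s, p, p, k)
  "spspppkpss" → 10 new (s, p, s, p, p, p, k, p, s, s)
  "kssppspk" → prefix "ks" already present; 6 new (s, p, p, s, p, k)
  "kkspk" → prefix "kk" already present; 3 new (s, p, k)
  "spspppksssk" → prefix "spspppk" already present; 4 new (s, s, s, k)
  "kksppp" → prefix "kksp" already present; 2 new (p, p)
  "sppsks" → prefix "sp" already present; 4 new (p, s, k, s)
Total nodes = 8 + 9 + 4 + 10 + 6 + 3 + 4 + 2 + 4 = 50

50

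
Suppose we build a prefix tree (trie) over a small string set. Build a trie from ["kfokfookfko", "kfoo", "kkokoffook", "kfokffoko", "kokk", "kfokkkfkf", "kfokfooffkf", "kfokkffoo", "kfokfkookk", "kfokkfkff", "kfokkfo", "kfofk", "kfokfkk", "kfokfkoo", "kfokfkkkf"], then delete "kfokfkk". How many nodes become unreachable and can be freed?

0

After clearing the end-marker at "kfokfkk", prune upward until reaching a node still needed by another word.
Every node on "kfokfkk" is still needed (e.g. by "kfokfkkkf"), so nothing is freed.
Nodes removed: 0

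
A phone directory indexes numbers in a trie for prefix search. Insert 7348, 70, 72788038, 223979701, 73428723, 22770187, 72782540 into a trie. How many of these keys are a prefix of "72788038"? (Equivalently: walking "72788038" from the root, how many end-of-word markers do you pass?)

1

Traverse "72788038" character by character; count nodes along the way that are marked as word ends.
Prefixes of the query that are stored words: "72788038"
Count: 1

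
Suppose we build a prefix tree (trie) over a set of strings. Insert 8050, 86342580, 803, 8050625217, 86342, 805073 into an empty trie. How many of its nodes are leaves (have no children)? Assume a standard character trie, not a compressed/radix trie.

A leaf is a node with no children — equivalently, the end of a word that is not a proper prefix of any other stored word.
Those words: "803", "8050625217", "805073", "86342580"
Leaf count: 4

4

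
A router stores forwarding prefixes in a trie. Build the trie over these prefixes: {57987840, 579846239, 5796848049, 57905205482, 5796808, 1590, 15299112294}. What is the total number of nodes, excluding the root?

43

Trace insertions, counting only characters that open a new branch:
  "57987840" → 8 new (5, 7, 9, 8, 7, 8, 4, 0)
  "579846239" → prefix "5798" already present; 5 new (4, 6, 2, 3, 9)
  "5796848049" → prefix "579" already present; 7 new (6, 8, 4, 8, 0, 4, 9)
  "57905205482" → prefix "579" already present; 8 new (0, 5, 2, 0, 5, 4, 8, 2)
  "5796808" → prefix "57968" already present; 2 new (0, 8)
  "1590" → 4 new (1, 5, 9, 0)
  "15299112294" → prefix "15" already present; 9 new (2, 9, 9, 1, 1, 2, 2, 9, 4)
Total nodes = 8 + 5 + 7 + 8 + 2 + 4 + 9 = 43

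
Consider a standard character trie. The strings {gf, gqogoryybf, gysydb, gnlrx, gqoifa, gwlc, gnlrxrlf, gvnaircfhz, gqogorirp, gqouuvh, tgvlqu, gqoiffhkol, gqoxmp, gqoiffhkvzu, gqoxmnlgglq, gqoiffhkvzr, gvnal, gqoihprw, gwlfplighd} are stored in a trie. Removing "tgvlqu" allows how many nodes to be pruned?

A node on "tgvlqu"'s path can go only if nothing else ends at it or branches off below it.
No other word shares any prefix with "tgvlqu", so all 6 of its nodes go.
Nodes removed: 6

6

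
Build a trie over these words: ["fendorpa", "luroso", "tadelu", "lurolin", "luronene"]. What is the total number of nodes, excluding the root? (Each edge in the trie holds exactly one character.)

27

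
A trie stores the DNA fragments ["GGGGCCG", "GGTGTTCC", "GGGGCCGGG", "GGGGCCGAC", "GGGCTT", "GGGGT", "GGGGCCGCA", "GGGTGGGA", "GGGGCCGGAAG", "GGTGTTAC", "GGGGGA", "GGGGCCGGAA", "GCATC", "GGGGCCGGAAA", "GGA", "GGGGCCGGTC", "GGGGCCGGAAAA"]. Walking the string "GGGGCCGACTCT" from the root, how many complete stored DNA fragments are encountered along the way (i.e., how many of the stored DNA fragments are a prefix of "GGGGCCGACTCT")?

Check each prefix of "GGGGCCGACTCT" against the stored set — each match is an end-marker on the path.
Prefixes of the query that are stored words: "GGGGCCG", "GGGGCCGAC"
Count: 2

2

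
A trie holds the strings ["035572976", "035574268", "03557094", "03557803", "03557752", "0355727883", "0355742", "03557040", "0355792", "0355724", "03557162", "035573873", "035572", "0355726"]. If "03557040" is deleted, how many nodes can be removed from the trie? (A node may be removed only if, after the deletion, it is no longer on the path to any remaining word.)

Walk "03557040" from the leaf back toward the root, removing each node that no remaining word uses.
The suffix "40" (2 nodes) is used only by "03557040"; the node for "035570" still has the child "9", so pruning stops there.
Nodes removed: 2

2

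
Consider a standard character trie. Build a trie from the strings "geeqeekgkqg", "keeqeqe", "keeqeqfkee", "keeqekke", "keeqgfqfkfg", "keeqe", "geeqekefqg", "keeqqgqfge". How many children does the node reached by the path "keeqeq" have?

2

Follow the path "keeqeq" to its node, then look at its outgoing edges.
Characters that immediately follow "keeqeq" among the stored strings: {e, f}.
That node has 2 child edges.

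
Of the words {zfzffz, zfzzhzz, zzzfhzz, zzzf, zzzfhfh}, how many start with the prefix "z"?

5

Filter for entries beginning with "z":
Matches: "zfzffz", "zfzzhzz", "zzzf", "zzzfhfh", "zzzfhzz"
Count: 5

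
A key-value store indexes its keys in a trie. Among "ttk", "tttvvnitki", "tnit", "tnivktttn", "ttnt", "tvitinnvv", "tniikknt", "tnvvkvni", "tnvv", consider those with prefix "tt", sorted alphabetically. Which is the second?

ttnt

DFS of the "tt" subtree visits, in order: "ttk", "ttnt", "tttvvnitki"
Position 2: ttnt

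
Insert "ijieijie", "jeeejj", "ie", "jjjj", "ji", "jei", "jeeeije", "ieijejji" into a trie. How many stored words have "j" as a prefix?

Traverse to the node for "j", then collect every word in that subtree.
Matches: "jeeeije", "jeeejj", "jei", "ji", "jjjj"
Count: 5

5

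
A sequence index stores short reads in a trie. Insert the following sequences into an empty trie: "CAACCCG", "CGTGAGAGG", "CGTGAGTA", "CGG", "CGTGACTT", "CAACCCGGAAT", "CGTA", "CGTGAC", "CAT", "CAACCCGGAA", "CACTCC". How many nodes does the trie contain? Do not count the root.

31

Trace insertions, counting only characters that open a new branch:
  "CAACCCG" → 7 new (C, A, A, C, C, C, G)
  "CGTGAGAGG" → prefix "C" already present; 8 new (G, T, G, A, G, A, G, G)
  "CGTGAGTA" → prefix "CGTGAG" already present; 2 new (T, A)
  "CGG" → prefix "CG" already present; 1 new (G)
  "CGTGACTT" → prefix "CGTGA" already present; 3 new (C, T, T)
  "CAACCCGGAAT" → prefix "CAACCCG" already present; 4 new (G, A, A, T)
  "CGTA" → prefix "CGT" already present; 1 new (A)
  "CGTGAC" → prefix "CGTGAC" already present; 0 new (none)
  "CAT" → prefix "CA" already present; 1 new (T)
  "CAACCCGGAA" → prefix "CAACCCGGAA" already present; 0 new (none)
  "CACTCC" → prefix "CA" already present; 4 new (C, T, C, C)
Total nodes = 7 + 8 + 2 + 1 + 3 + 4 + 1 + 0 + 1 + 0 + 4 = 31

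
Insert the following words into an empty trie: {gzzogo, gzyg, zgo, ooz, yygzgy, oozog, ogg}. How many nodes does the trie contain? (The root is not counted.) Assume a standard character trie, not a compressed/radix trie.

24

Trace insertions, counting only characters that open a new branch:
  "gzzogo" → 6 new (g, z, z, o, g, o)
  "gzyg" → prefix "gz" already present; 2 new (y, g)
  "zgo" → 3 new (z, g, o)
  "ooz" → 3 new (o, o, z)
  "yygzgy" → 6 new (y, y, g, z, g, y)
  "oozog" → prefix "ooz" already present; 2 new (o, g)
  "ogg" → prefix "o" already present; 2 new (g, g)
Total nodes = 6 + 2 + 3 + 3 + 6 + 2 + 2 = 24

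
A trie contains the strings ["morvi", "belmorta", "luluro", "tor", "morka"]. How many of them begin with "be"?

1

Filter for entries beginning with "be":
Matches: "belmorta"
Count: 1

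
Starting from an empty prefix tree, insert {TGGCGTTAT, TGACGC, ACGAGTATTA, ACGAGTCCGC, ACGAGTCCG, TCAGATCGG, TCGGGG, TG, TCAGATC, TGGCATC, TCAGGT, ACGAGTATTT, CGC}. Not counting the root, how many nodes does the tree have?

48

Trace insertions, counting only characters that open a new branch:
  "TGGCGTTAT" → 9 new (T, G, G, C, G, T, T, A, T)
  "TGACGC" → prefix "TG" already present; 4 new (A, C, G, C)
  "ACGAGTATTA" → 10 new (A, C, G, A, G, T, A, T, T, A)
  "ACGAGTCCGC" → prefix "ACGAGT" already present; 4 new (C, C, G, C)
  "ACGAGTCCG" → prefix "ACGAGTCCG" already present; 0 new (none)
  "TCAGATCGG" → prefix "T" already present; 8 new (C, A, G, A, T, C, G, G)
  "TCGGGG" → prefix "TC" already present; 4 new (G, G, G, G)
  "TG" → prefix "TG" already present; 0 new (none)
  "TCAGATC" → prefix "TCAGATC" already present; 0 new (none)
  "TGGCATC" → prefix "TGGC" already present; 3 new (A, T, C)
  "TCAGGT" → prefix "TCAG" already present; 2 new (G, T)
  "ACGAGTATTT" → prefix "ACGAGTATT" already present; 1 new (T)
  "CGC" → 3 new (C, G, C)
Total nodes = 9 + 4 + 10 + 4 + 0 + 8 + 4 + 0 + 0 + 3 + 2 + 1 + 3 = 48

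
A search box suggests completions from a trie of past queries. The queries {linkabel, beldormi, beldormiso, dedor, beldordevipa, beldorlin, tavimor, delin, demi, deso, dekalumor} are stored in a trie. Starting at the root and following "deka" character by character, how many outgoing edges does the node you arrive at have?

The children of the "deka" node are the distinct next characters among strings starting with "deka".
Characters that immediately follow "deka" among the stored strings: {l}.
That node has 1 child edge.

1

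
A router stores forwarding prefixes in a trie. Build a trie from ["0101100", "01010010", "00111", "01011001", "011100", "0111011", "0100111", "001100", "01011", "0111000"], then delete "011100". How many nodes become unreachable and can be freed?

0

Walk "011100" from the leaf back toward the root, removing each node that no remaining word uses.
Every node on "011100" is still needed (e.g. by "0111000"), so nothing is freed.
Nodes removed: 0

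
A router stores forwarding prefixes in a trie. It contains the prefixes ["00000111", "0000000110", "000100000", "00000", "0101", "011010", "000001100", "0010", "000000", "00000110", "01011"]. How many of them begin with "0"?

11

Traverse to the node for "0", then collect every word in that subtree.
Words under "0": 00000, 000000, 0000000110, 00000110, 000001100, 00000111, 000100000, 0010, 0101, 01011, 011010
Count: 11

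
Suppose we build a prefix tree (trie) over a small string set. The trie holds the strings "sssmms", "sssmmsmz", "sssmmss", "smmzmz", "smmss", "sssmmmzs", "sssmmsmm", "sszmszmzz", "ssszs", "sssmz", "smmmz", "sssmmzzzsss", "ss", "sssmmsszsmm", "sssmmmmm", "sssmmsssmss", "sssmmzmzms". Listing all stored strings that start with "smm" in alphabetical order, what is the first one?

smmmz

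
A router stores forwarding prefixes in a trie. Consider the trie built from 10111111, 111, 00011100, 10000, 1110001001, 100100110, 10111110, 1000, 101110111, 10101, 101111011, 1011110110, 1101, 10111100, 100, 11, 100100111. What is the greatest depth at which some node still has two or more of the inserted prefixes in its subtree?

The deepest shared node is where two words last agree before diverging.
e.g. "101111011" and "1011110110" share the prefix "101111011" of length 9; no pair shares a longer one.
Longest shared-prefix length: 9

9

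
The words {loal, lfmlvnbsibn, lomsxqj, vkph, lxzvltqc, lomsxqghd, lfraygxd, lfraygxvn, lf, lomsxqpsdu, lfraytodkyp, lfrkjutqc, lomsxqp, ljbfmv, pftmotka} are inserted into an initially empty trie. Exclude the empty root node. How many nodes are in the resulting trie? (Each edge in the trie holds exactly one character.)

70

Count nodes per top-level branch (shared prefixes stored once):
  'l'-branch (lf, lfmlvnbsibn, lfraygxd, lfraygxvn, lfraytodkyp, lfrkjutqc, ljbfmv, loal, lomsxqghd, lomsxqj, lomsxqp, lomsxqpsdu, lxzvltqc): 58 nodes
  'p'-branch (pftmotka): 8 nodes
  'v'-branch (vkph): 4 nodes
Sum: 70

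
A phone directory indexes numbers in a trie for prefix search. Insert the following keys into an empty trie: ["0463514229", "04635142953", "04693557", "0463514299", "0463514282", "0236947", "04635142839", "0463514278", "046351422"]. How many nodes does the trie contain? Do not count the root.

Count nodes per top-level branch (shared prefixes stored once):
  '0'-branch (0236947, 046351422, 0463514229, 0463514278, 0463514282, 04635142839, 04635142953, 0463514299, 04693557): 31 nodes
Sum: 31

31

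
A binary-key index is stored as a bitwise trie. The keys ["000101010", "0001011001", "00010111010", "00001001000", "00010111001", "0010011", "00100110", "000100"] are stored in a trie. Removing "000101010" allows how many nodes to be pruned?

A node on "000101010"'s path can go only if nothing else ends at it or branches off below it.
The suffix "010" (3 nodes) is used only by "000101010"; the node for "000101" still has the child "1", so pruning stops there.
Nodes removed: 3

3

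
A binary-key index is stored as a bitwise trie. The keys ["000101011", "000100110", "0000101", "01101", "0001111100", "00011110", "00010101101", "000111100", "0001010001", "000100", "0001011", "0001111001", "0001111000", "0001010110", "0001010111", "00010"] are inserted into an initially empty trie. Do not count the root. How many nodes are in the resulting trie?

38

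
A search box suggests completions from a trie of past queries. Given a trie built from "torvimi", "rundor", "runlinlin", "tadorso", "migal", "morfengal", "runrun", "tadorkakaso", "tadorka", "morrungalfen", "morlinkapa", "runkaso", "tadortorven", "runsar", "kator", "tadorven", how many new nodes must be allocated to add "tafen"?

3

The longest prefix of "tafen" already in the trie is "ta" (length 2).
Each of the 3 remaining characters creates one node.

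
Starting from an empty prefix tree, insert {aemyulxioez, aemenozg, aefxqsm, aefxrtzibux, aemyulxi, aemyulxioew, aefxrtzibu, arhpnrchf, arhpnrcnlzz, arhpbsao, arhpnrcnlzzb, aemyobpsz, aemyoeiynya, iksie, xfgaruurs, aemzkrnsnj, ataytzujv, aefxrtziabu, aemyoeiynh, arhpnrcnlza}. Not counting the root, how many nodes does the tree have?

91

Count nodes per top-level branch (shared prefixes stored once):
  'a'-branch (aefxqsm, aefxrtziabu, aefxrtzibu, aefxrtzibux, aemenozg, aemyobpsz, aemyoeiynh, aemyoeiynya, aemyulxi, aemyulxioew, aemyulxioez, aemzkrnsnj, arhpbsao, arhpnrchf, arhpnrcnlza, arhpnrcnlzz, arhpnrcnlzzb, ataytzujv): 77 nodes
  'i'-branch (iksie): 5 nodes
  'x'-branch (xfgaruurs): 9 nodes
Sum: 91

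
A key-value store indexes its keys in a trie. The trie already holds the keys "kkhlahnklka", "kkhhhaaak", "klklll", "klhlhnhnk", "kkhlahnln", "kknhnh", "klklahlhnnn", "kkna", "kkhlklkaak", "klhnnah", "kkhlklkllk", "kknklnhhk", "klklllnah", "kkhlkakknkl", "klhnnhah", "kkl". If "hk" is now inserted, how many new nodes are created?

2

"hk" shares no prefix with any stored word, so all 2 characters open new nodes.
2 − 0 = 2 new nodes.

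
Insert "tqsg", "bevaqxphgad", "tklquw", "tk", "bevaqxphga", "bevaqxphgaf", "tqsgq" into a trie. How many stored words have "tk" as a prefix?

2

Filter for entries beginning with "tk":
Words under "tk": tk, tklquw
Count: 2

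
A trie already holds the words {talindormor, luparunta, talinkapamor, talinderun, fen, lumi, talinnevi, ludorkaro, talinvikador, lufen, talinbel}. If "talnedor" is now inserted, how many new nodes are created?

5

Walking "talnedor" from the root, the first 3 characters ("tal") follow existing edges; "n" is the first miss.
New nodes needed: |"talnedor"| − 3 = 8 − 3 = 5.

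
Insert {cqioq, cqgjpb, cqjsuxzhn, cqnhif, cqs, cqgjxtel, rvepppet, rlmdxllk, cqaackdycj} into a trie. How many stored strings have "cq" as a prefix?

7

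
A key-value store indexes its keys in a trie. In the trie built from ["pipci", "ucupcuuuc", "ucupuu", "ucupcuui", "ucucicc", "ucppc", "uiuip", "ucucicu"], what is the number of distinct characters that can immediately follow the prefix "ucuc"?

Follow the path "ucuc" to its node, then look at its outgoing edges.
Characters that immediately follow "ucuc" among the stored strings: {i}.
That node has 1 child edge.

1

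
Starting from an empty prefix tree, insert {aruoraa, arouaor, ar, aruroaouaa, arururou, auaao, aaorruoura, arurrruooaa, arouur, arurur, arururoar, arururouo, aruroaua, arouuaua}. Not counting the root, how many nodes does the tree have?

For each word, the new-node count is its length minus the longest prefix already in the trie:
  "aruoraa" → 7 new (a, r, u, o, r, a, a)
  "arouaor" → prefix "ar" already present; 5 new (o, u, a, o, r)
  "ar" → prefix "ar" already present; 0 new (none)
  "aruroaouaa" → prefix "aru" already present; 7 new (r, o, a, o, u, a, a)
  "arururou" → prefix "arur" already present; 4 new (u, r, o, u)
  "auaao" → prefix "a" already present; 4 new (u, a, a, o)
  "aaorruoura" → prefix "a" already present; 9 new (a, o, r, r, u, o, u, r, a)
  "arurrruooaa" → prefix "arur" already present; 7 new (r, r, u, o, o, a, a)
  "arouur" → prefix "arou" already present; 2 new (u, r)
  "arurur" → prefix "arurur" already present; 0 new (none)
  "arururoar" → prefix "arururo" already present; 2 new (a, r)
  "arururouo" → prefix "arururou" already present; 1 new (o)
  "aruroaua" → prefix "aruroa" already present; 2 new (u, a)
  "arouuaua" → prefix "arouu" already present; 3 new (a, u, a)
Total nodes = 7 + 5 + 0 + 7 + 4 + 4 + 9 + 7 + 2 + 0 + 2 + 1 + 2 + 3 = 53

53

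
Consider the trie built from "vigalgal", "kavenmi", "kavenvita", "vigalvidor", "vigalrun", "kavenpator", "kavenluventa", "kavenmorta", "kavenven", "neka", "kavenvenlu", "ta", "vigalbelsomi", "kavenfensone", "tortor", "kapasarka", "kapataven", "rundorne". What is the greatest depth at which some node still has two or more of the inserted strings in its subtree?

Look for the deepest trie node that still has at least two words in its subtree.
"kavenven" and "kavenvenlu" agree on "kavenven" (8 characters) before diverging; nothing deeper is shared.
Longest shared-prefix length: 8

8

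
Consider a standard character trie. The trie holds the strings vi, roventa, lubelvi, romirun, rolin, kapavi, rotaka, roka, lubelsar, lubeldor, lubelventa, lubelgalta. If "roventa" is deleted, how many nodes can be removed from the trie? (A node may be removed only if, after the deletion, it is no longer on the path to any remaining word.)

After clearing the end-marker at "roventa", prune upward until reaching a node still needed by another word.
The suffix "venta" (5 nodes) is used only by "roventa"; the node for "ro" still has the child "m", so pruning stops there.
Nodes removed: 5

5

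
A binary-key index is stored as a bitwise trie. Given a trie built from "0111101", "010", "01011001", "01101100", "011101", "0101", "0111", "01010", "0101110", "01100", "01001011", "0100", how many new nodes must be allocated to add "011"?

0

"011" is already a full path in the trie; only an end-marker is added.
No new nodes are needed: 0.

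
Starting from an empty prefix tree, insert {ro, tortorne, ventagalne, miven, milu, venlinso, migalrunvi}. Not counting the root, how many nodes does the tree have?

40

Insert word by word; a character creates a node only if that edge doesn't already exist:
  "ro" → 2 new (r, o)
  "tortorne" → 8 new (t, o, r, t, o, r, n, e)
  "ventagalne" → 10 new (v, e, n, t, a, g, a, l, n, e)
  "miven" → 5 new (m, i, v, e, n)
  "milu" → prefix "mi" already present; 2 new (l, u)
  "venlinso" → prefix "ven" already present; 5 new (l, i, n, s, o)
  "migalrunvi" → prefix "mi" already present; 8 new (g, a, l, r, u, n, v, i)
Total nodes = 2 + 8 + 10 + 5 + 2 + 5 + 8 = 40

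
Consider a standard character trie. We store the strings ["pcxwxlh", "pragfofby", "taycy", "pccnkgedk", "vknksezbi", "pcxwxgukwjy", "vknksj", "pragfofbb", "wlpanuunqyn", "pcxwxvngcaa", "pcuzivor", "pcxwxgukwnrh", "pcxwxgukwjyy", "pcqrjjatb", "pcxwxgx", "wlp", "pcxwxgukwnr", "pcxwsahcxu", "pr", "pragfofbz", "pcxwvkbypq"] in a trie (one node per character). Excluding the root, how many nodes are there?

92

Insert word by word; a character creates a node only if that edge doesn't already exist:
  "pcxwxlh" → 7 new (p, c, x, w, x, l, h)
  "pragfofby" → prefix "p" already present; 8 new (r, a, g, f, o, f, b, y)
  "taycy" → 5 new (t, a, y, c, y)
  "pccnkgedk" → prefix "pc" already present; 7 new (c, n, k, g, e, d, k)
  "vknksezbi" → 9 new (v, k, n, k, s, e, z, b, i)
  "pcxwxgukwjy" → prefix "pcxwx" already present; 6 new (g, u, k, w, j, y)
  "vknksj" → prefix "vknks" already present; 1 new (j)
  "pragfofbb" → prefix "pragfofb" already present; 1 new (b)
  "wlpanuunqyn" → 11 new (w, l, p, a, n, u, u, n, q, y, n)
  "pcxwxvngcaa" → prefix "pcxwx" already present; 6 new (v, n, g, c, a, a)
  "pcuzivor" → prefix "pc" already present; 6 new (u, z, i, v, o, r)
  "pcxwxgukwnrh" → prefix "pcxwxgukw" already present; 3 new (n, r, h)
  "pcxwxgukwjyy" → prefix "pcxwxgukwjy" already present; 1 new (y)
  "pcqrjjatb" → prefix "pc" already present; 7 new (q, r, j, j, a, t, b)
  "pcxwxgx" → prefix "pcxwxg" already present; 1 new (x)
  "wlp" → prefix "wlp" already present; 0 new (none)
  "pcxwxgukwnr" → prefix "pcxwxgukwnr" already present; 0 new (none)
  "pcxwsahcxu" → prefix "pcxw" already present; 6 new (s, a, h, c, x, u)
  "pr" → prefix "pr" already present; 0 new (none)
  "pragfofbz" → prefix "pragfofb" already present; 1 new (z)
  "pcxwvkbypq" → prefix "pcxw" already present; 6 new (v, k, b, y, p, q)
Total nodes = 7 + 8 + 5 + 7 + 9 + 6 + 1 + 1 + 11 + 6 + 6 + 3 + 1 + 7 + 1 + 0 + 0 + 6 + 0 + 1 + 6 = 92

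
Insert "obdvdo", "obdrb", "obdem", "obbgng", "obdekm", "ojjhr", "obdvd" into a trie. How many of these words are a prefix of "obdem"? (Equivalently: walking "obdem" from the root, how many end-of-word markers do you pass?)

1

Traverse "obdem" character by character; count nodes along the way that are marked as word ends.
Prefixes of the query that are stored words: "obdem"
Count: 1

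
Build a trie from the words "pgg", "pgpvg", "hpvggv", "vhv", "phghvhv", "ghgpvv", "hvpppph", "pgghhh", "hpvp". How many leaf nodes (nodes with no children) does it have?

Leaves are exactly the stored words that no other stored word extends.
Those words: "ghgpvv", "hpvggv", "hpvp", "hvpppph", "pgghhh", "pgpvg", "phghvhv", "vhv"
Leaf count: 8

8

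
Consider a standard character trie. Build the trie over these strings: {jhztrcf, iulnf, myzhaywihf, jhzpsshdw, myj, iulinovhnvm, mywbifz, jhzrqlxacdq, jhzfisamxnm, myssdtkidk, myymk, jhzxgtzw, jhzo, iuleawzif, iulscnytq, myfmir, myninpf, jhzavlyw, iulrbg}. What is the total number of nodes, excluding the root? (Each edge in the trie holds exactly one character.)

Count nodes per top-level branch (shared prefixes stored once):
  'i'-branch (iuleawzif, iulinovhnvm, iulnf, iulrbg, iulscnytq): 28 nodes
  'j'-branch (jhzavlyw, jhzfisamxnm, jhzo, jhzpsshdw, jhzrqlxacdq, jhztrcf, jhzxgtzw): 40 nodes
  'm'-branch (myfmir, myj, myninpf, myssdtkidk, mywbifz, myymk, myzhaywihf): 36 nodes
Sum: 104

104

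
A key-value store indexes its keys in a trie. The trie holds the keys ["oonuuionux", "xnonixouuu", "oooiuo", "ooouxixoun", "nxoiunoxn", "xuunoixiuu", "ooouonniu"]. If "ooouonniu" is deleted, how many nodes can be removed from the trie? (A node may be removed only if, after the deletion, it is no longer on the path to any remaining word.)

5

A node on "ooouonniu"'s path can go only if nothing else ends at it or branches off below it.
The suffix "onniu" (5 nodes) is used only by "ooouonniu"; the node for "ooou" still has the child "x", so pruning stops there.
Nodes removed: 5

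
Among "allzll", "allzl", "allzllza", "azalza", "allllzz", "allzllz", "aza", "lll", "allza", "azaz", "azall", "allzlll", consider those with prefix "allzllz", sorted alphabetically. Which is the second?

allzllza

DFS of the "allzllz" subtree visits, in order: "allzllz", "allzllza"
The 2nd is allzllza.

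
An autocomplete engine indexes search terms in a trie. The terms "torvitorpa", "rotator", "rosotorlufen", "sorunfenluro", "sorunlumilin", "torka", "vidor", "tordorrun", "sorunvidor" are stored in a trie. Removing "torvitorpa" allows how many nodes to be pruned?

A node on "torvitorpa"'s path can go only if nothing else ends at it or branches off below it.
The suffix "vitorpa" (7 nodes) is used only by "torvitorpa"; the node for "tor" still has the child "k", so pruning stops there.
Nodes removed: 7

7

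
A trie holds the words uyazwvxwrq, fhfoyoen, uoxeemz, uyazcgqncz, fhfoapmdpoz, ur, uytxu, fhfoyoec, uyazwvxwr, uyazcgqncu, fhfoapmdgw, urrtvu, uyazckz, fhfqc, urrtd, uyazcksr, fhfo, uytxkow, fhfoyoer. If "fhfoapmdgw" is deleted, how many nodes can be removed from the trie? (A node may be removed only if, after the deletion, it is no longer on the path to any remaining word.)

After clearing the end-marker at "fhfoapmdgw", prune upward until reaching a node still needed by another word.
The suffix "gw" (2 nodes) is used only by "fhfoapmdgw"; the node for "fhfoapmd" still has the child "p", so pruning stops there.
Nodes removed: 2

2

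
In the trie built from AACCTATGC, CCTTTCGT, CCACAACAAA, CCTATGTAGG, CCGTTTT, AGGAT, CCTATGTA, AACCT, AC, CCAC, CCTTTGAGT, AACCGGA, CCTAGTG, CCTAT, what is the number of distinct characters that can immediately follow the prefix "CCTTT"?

2

Walk "CCTTT" from the root, arriving at one node.
Distinct next characters after "CCTTT": C, G.
That node has 2 child edges.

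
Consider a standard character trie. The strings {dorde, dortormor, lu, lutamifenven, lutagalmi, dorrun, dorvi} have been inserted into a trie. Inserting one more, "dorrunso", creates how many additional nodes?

2

The longest prefix of "dorrunso" already in the trie is "dorrun" (length 6).
So 8 − 6 = 2 new nodes.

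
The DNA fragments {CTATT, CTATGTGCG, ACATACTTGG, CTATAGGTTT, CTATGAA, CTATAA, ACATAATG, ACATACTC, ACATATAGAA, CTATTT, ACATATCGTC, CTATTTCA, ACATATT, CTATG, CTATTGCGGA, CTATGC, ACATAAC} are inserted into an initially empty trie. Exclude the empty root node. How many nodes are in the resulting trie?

53

For each word, the new-node count is its length minus the longest prefix already in the trie:
  "CTATT" → 5 new (C, T, A, T, T)
  "CTATGTGCG" → prefix "CTAT" already present; 5 new (G, T, G, C, G)
  "ACATACTTGG" → 10 new (A, C, A, T, A, C, T, T, G, G)
  "CTATAGGTTT" → prefix "CTAT" already present; 6 new (A, G, G, T, T, T)
  "CTATGAA" → prefix "CTATG" already present; 2 new (A, A)
  "CTATAA" → prefix "CTATA" already present; 1 new (A)
  "ACATAATG" → prefix "ACATA" already present; 3 new (A, T, G)
  "ACATACTC" → prefix "ACATACT" already present; 1 new (C)
  "ACATATAGAA" → prefix "ACATA" already present; 5 new (T, A, G, A, A)
  "CTATTT" → prefix "CTATT" already present; 1 new (T)
  "ACATATCGTC" → prefix "ACATAT" already present; 4 new (C, G, T, C)
  "CTATTTCA" → prefix "CTATTT" already present; 2 new (C, A)
  "ACATATT" → prefix "ACATAT" already present; 1 new (T)
  "CTATG" → prefix "CTATG" already present; 0 new (none)
  "CTATTGCGGA" → prefix "CTATT" already present; 5 new (G, C, G, G, A)
  "CTATGC" → prefix "CTATG" already present; 1 new (C)
  "ACATAAC" → prefix "ACATAA" already present; 1 new (C)
Total nodes = 5 + 5 + 10 + 6 + 2 + 1 + 3 + 1 + 5 + 1 + 4 + 2 + 1 + 0 + 5 + 1 + 1 = 53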